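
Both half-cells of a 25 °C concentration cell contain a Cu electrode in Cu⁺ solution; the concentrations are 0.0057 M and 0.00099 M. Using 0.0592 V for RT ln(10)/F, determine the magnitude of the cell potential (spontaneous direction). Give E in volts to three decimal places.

+0.045 V

For a concentration cell E°cell = 0. The 0.0057 M side is the cathode (reduction is favoured where [Cu⁺] is higher).
With n = 1, E = −(0.0592/1) log([Cu⁺]ₐₙ/[Cu⁺]꜀ₐₜ) = −(0.0592/1) log(0.00099/0.0057) = −(0.0592/1)(-0.760) = +0.045 V.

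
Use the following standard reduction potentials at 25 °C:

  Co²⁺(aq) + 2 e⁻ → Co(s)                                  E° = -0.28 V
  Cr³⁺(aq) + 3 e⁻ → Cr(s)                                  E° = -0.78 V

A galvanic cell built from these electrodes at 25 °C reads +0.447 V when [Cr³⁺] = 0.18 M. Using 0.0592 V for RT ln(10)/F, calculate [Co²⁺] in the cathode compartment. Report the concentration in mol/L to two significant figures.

Co²⁺/Co is the cathode, Cr³⁺/Cr the anode: E°cell = +0.50 V, n = 6.
Overall reaction: 3 Co²⁺(aq) + 2 Cr(s) → 3 Co(s) + 2 Cr³⁺(aq); Q = [Cr³⁺]^2/[Co²⁺]^3.
From E = E° − (0.0592/n) log Q: log Q = (E° − E)·n/0.0592 = (+0.50 − (+0.447))·6/0.0592 = 5.3716.
So 3·log[Co²⁺] = 2·log(0.18) − log Q = -1.4895 − (5.3716) = -6.8611; log[Co²⁺] = -6.8611 / 3 = -2.2870; [Co²⁺] = 10^(-2.2870) ≈ 0.0052 M.

0.0052 M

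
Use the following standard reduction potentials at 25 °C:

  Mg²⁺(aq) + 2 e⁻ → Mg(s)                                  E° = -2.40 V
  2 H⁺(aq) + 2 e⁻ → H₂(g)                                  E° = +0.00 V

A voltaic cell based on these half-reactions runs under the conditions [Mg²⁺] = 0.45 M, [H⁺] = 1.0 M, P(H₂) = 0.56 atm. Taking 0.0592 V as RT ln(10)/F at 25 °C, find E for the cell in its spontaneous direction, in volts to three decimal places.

H⁺/H₂ is the cathode (higher E°), Mg²⁺/Mg the anode: E°cell = +0.00 − (-2.40) = +2.40 V, n = 2.
Overall: 2 H⁺(aq) + Mg(s) → H₂(g) + Mg²⁺(aq)
Q = P(H₂)·[Mg²⁺] / ([H⁺]^2); log Q = -0.599.
E = E° − (0.0592/n) log Q = +2.40 − (0.0592/2)(-0.599) = +2.418 V.

+2.418 V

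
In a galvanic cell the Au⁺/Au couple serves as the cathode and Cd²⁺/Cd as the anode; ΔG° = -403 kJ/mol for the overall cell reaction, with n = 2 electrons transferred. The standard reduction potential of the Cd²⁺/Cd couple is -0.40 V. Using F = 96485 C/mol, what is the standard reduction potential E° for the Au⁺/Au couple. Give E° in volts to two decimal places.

+1.69 V

E°cell = −ΔG°/(nF) = −(-403×10³)/((2)(96485)) = +2.088 V.
Since Au⁺/Au is the cathode and Cd²⁺/Cd the anode, E°cell = E°(Au⁺/Au) − E°(Cd²⁺/Cd).
So E°(Au⁺/Au) = E°cell + E°(Cd²⁺/Cd) = +2.088 + (-0.40) = +1.69 V.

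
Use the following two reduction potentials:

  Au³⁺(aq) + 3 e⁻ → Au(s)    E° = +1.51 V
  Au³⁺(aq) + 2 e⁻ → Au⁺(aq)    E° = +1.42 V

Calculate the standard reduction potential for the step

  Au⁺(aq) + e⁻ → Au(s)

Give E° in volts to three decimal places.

+1.690 V

Sequential free energies add, so n₃E°₃ = n₁E°₁ + n₂E°₂.
With n₃ = 3, and the known step contributing 2×(+1.42) V, the unknown satisfies 1·E° = 3×(+1.51) − 2×(+1.42) = +1.690.
E° = +1.690 / 1 = +1.690 V.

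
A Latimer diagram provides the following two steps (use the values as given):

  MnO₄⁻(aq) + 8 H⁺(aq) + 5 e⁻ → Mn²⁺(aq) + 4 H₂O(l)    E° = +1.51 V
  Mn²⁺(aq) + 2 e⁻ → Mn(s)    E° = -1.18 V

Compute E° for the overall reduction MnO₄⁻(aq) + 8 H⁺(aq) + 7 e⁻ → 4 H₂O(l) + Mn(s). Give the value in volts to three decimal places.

Adding the free-energy changes (−nFE°) of the two steps gives −n₃FE°₃ = −n₁FE°₁ − n₂FE°₂.
E°₃ = (5×+1.51 + 2×-1.18) / 7 = (+5.190) / 7 = +0.741 V.

+0.741 V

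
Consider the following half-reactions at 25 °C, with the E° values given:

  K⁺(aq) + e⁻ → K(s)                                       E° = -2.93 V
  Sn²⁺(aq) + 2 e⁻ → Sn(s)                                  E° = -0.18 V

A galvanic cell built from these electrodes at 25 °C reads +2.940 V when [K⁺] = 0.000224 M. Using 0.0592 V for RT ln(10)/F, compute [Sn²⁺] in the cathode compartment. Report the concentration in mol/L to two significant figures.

0.13 M

Sn²⁺/Sn is the cathode, K⁺/K the anode: E°cell = +2.75 V, n = 2.
Overall reaction: Sn²⁺(aq) + 2 K(s) → Sn(s) + 2 K⁺(aq); Q = [K⁺]^2/[Sn²⁺]^1.
From E = E° − (0.0592/n) log Q: log Q = (E° − E)·n/0.0592 = (+2.75 − (+2.940))·2/0.0592 = -6.4189.
So 1·log[Sn²⁺] = 2·log(0.000224) − log Q = -7.2995 − (-6.4189) = -0.8806; [Sn²⁺] = 10^(-0.8806) ≈ 0.13 M.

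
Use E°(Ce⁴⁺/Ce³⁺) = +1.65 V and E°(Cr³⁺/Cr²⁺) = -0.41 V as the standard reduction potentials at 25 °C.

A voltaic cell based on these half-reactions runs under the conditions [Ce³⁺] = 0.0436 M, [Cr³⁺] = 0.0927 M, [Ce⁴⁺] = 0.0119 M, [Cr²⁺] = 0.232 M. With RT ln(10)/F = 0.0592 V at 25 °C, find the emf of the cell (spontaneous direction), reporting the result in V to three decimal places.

+2.050 V

Ce⁴⁺/Ce³⁺ is the cathode (higher E°), Cr³⁺/Cr²⁺ the anode: E°cell = +1.65 − (-0.41) = +2.06 V, n = 1.
Overall: Ce⁴⁺(aq) + Cr²⁺(aq) → Ce³⁺(aq) + Cr³⁺(aq)
Q = [Ce³⁺]·[Cr³⁺] / ([Ce⁴⁺]·[Cr²⁺]); log Q = 0.166.
E = E° − (0.0592/n) log Q = +2.06 − (0.0592/1)(0.166) = +2.050 V.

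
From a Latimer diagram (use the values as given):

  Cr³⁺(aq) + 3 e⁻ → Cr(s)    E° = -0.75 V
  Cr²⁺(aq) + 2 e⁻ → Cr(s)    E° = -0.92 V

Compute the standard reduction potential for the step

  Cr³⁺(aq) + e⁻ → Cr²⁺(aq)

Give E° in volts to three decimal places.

Sequential free energies add, so n₃E°₃ = n₁E°₁ + n₂E°₂.
With n₃ = 3, and the known step contributing 2×(-0.92) V, the unknown satisfies 1·E° = 3×(-0.75) − 2×(-0.92) = -0.410.
E° = -0.410 / 1 = -0.410 V.

-0.410 V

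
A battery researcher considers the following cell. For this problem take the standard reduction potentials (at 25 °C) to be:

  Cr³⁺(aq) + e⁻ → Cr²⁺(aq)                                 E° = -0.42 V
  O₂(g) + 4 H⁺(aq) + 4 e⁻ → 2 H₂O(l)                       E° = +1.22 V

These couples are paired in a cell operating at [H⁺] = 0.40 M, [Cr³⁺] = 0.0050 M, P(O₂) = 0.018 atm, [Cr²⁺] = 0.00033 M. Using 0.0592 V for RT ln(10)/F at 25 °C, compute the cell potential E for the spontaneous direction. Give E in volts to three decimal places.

+1.521 V

O₂/H₂O is the cathode (higher E°), Cr³⁺/Cr²⁺ the anode: E°cell = +1.22 − (-0.42) = +1.64 V, n = 4.
Overall: O₂(g) + 4 H⁺(aq) + 4 Cr²⁺(aq) → 2 H₂O(l) + 4 Cr³⁺(aq)
Q = [Cr³⁺]^4 / (P(O₂)·[H⁺]^4·[Cr²⁺]^4); log Q = 8.058.
E = E° − (0.0592/n) log Q = +1.64 − (0.0592/4)(8.058) = +1.521 V.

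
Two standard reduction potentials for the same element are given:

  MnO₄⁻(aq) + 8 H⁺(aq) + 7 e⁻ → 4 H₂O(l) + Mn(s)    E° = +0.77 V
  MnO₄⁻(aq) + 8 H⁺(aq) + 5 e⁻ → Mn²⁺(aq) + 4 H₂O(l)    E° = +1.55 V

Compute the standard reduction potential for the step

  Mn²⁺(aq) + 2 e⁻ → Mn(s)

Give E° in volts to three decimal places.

-1.180 V

Sequential free energies add, so n₃E°₃ = n₁E°₁ + n₂E°₂.
With n₃ = 7, and the known step contributing 5×(+1.55) V, the unknown satisfies 2·E° = 7×(+0.77) − 5×(+1.55) = -2.360.
E° = -2.360 / 2 = -1.180 V.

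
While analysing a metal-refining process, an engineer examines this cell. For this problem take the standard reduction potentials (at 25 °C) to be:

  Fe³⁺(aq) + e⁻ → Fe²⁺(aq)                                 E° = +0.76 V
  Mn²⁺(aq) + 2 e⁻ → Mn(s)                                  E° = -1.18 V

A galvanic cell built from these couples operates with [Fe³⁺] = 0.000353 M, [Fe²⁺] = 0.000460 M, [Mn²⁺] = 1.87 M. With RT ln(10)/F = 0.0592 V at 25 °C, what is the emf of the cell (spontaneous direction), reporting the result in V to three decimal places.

Fe³⁺/Fe²⁺ is the cathode (higher E°), Mn²⁺/Mn the anode: E°cell = +0.76 − (-1.18) = +1.94 V, n = 2.
Overall: 2 Fe³⁺(aq) + Mn(s) → 2 Fe²⁺(aq) + Mn²⁺(aq)
Q = [Fe²⁺]^2·[Mn²⁺] / ([Fe³⁺]^2); log Q = 0.502.
E = E° − (0.0592/n) log Q = +1.94 − (0.0592/2)(0.502) = +1.925 V.

+1.925 V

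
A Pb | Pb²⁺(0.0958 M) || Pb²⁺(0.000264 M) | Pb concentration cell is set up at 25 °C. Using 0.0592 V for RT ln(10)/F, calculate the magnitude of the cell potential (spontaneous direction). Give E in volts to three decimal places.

For a concentration cell E°cell = 0. The 0.0958 M side is the cathode (reduction is favoured where [Pb²⁺] is higher).
With n = 2, E = −(0.0592/2) log([Pb²⁺]ₐₙ/[Pb²⁺]꜀ₐₜ) = −(0.0592/2) log(0.000264/0.0958) = −(0.0592/2)(-2.560) = +0.076 V.

+0.076 V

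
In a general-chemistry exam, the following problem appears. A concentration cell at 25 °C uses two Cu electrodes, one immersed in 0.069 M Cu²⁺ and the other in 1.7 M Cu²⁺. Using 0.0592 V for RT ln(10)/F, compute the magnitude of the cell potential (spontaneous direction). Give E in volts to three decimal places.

For a concentration cell E°cell = 0. The 1.7 M side is the cathode (reduction is favoured where [Cu²⁺] is higher).
With n = 2, E = −(0.0592/2) log([Cu²⁺]ₐₙ/[Cu²⁺]꜀ₐₜ) = −(0.0592/2) log(0.069/1.7) = −(0.0592/2)(-1.392) = +0.041 V.

+0.041 V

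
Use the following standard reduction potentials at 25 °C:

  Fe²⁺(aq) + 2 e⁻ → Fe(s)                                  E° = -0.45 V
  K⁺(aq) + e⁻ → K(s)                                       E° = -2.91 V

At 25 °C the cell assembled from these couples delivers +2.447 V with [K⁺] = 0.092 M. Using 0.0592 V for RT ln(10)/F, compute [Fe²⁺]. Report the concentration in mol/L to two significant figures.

Fe²⁺/Fe is the cathode, K⁺/K the anode: E°cell = +2.46 V, n = 2.
Overall reaction: Fe²⁺(aq) + 2 K(s) → Fe(s) + 2 K⁺(aq); Q = [K⁺]^2/[Fe²⁺]^1.
From E = E° − (0.0592/n) log Q: log Q = (E° − E)·n/0.0592 = (+2.46 − (+2.447))·2/0.0592 = 0.4392.
So 1·log[Fe²⁺] = 2·log(0.092) − log Q = -2.0724 − (0.4392) = -2.5116; [Fe²⁺] = 10^(-2.5116) ≈ 0.0031 M.

0.0031 M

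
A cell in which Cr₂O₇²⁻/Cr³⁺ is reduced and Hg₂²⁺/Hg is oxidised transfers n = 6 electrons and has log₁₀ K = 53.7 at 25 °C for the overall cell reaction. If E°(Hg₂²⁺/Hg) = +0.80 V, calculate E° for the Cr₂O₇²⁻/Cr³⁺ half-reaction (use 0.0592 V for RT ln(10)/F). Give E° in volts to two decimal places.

E°cell = (0.0592/n)·log K = (0.0592/6)(53.7) = +0.530 V.
Since Cr₂O₇²⁻/Cr³⁺ is the cathode and Hg₂²⁺/Hg the anode, E°cell = E°(Cr₂O₇²⁻/Cr³⁺) − E°(Hg₂²⁺/Hg).
So E°(Cr₂O₇²⁻/Cr³⁺) = E°cell + E°(Hg₂²⁺/Hg) = +0.530 + (+0.80) = +1.33 V.

+1.33 V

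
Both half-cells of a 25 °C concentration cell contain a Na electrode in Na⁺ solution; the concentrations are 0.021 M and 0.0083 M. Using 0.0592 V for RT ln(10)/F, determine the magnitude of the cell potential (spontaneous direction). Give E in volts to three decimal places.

+0.024 V

For a concentration cell E°cell = 0. The 0.021 M side is the cathode (reduction is favoured where [Na⁺] is higher).
With n = 1, E = −(0.0592/1) log([Na⁺]ₐₙ/[Na⁺]꜀ₐₜ) = −(0.0592/1) log(0.0083/0.021) = −(0.0592/1)(-0.403) = +0.024 V.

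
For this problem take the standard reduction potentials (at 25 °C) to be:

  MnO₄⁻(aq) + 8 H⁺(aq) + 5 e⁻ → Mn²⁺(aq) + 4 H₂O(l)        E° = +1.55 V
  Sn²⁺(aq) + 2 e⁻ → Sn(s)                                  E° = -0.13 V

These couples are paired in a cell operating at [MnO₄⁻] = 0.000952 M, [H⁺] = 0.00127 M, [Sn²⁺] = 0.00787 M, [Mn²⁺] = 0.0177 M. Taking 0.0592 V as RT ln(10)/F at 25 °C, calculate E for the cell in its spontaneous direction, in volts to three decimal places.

MnO₄⁻/Mn²⁺ is the cathode (higher E°), Sn²⁺/Sn the anode: E°cell = +1.55 − (-0.13) = +1.68 V, n = 10.
Overall: 2 MnO₄⁻(aq) + 16 H⁺(aq) + 5 Sn(s) → 2 Mn²⁺(aq) + 8 H₂O(l) + 5 Sn²⁺(aq)
Q = [Mn²⁺]^2·[Sn²⁺]^5 / ([MnO₄⁻]^2·[H⁺]^16); log Q = 38.358.
E = E° − (0.0592/n) log Q = +1.68 − (0.0592/10)(38.358) = +1.453 V.

+1.453 V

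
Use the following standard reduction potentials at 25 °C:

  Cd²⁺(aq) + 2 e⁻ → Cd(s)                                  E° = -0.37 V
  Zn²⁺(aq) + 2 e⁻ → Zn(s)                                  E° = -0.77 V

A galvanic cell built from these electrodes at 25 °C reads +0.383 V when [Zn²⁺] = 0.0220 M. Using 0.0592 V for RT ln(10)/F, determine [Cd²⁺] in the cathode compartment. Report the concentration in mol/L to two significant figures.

0.0059 M

Cd²⁺/Cd is the cathode, Zn²⁺/Zn the anode: E°cell = +0.40 V, n = 2.
Overall reaction: Cd²⁺(aq) + Zn(s) → Cd(s) + Zn²⁺(aq); Q = [Zn²⁺]^1/[Cd²⁺]^1.
From E = E° − (0.0592/n) log Q: log Q = (E° − E)·n/0.0592 = (+0.40 − (+0.383))·2/0.0592 = 0.5743.
So 1·log[Cd²⁺] = 1·log(0.022) − log Q = -1.6576 − (0.5743) = -2.2319; [Cd²⁺] = 10^(-2.2319) ≈ 0.0059 M.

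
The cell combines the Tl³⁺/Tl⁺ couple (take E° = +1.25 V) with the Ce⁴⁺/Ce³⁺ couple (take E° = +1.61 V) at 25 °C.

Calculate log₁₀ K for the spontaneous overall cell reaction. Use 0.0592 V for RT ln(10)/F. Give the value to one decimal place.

12.2

Cathode: Ce⁴⁺/Ce³⁺; anode: Tl³⁺/Tl⁺. E°cell = +0.36 V, n = 2.
log K = nE°cell / 0.0592 = (2)(+0.36) / 0.0592 = 12.2.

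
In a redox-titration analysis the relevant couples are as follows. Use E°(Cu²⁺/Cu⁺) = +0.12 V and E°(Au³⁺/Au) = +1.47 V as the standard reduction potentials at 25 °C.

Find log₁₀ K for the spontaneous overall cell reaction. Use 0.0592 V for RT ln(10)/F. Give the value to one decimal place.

68.4

Cathode: Au³⁺/Au; anode: Cu²⁺/Cu⁺. E°cell = +1.35 V, n = 3.
log K = nE°cell / 0.0592 = (3)(+1.35) / 0.0592 = 68.4.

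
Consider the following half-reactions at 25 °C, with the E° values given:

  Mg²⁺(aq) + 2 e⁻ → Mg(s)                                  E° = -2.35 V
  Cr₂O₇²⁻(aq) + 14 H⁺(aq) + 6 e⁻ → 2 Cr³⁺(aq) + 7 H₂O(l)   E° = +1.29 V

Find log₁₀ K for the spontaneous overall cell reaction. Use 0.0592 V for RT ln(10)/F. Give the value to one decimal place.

Cathode: Cr₂O₇²⁻/Cr³⁺; anode: Mg²⁺/Mg. E°cell = +3.64 V, n = 6.
log K = nE°cell / 0.0592 = (6)(+3.64) / 0.0592 = 368.9.

368.9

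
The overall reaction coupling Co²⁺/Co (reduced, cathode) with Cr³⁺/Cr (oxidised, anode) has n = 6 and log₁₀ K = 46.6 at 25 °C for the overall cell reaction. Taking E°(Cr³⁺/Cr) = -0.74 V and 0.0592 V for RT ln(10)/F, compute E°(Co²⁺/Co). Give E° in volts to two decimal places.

-0.28 V

E°cell = (0.0592/n)·log K = (0.0592/6)(46.6) = +0.460 V.
Since Co²⁺/Co is the cathode and Cr³⁺/Cr the anode, E°cell = E°(Co²⁺/Co) − E°(Cr³⁺/Cr).
So E°(Co²⁺/Co) = E°cell + E°(Cr³⁺/Cr) = +0.460 + (-0.74) = -0.28 V.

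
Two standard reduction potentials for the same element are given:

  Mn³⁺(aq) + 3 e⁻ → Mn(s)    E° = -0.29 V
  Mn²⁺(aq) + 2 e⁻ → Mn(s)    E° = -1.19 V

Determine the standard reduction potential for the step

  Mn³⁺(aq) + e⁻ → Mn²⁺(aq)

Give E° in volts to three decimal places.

+1.510 V

Sequential free energies add, so n₃E°₃ = n₁E°₁ + n₂E°₂.
With n₃ = 3, and the known step contributing 2×(-1.19) V, the unknown satisfies 1·E° = 3×(-0.29) − 2×(-1.19) = +1.510.
E° = +1.510 / 1 = +1.510 V.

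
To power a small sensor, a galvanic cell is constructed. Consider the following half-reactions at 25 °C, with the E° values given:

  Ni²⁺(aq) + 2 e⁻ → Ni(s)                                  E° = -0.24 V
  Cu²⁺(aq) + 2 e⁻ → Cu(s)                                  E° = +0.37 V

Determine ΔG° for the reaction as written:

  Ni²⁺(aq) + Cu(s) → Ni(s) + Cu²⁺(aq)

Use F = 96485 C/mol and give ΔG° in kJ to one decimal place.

+117.7 kJ

As written, Ni²⁺/Ni is reduced (cathode) and Cu²⁺/Cu is oxidised (anode), so E°cell = (-0.24) − (+0.37) = -0.61 V.
Balancing electrons gives n = 2.
ΔG° = −nFE° = −(2)(96485)(-0.61) = 117,712 J = +117.7 kJ.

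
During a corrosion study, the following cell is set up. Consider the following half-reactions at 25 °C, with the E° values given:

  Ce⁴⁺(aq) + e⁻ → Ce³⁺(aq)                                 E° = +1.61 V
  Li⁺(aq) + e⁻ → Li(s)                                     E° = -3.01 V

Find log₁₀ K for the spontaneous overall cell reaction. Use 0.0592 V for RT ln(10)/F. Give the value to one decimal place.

Cathode: Ce⁴⁺/Ce³⁺; anode: Li⁺/Li. E°cell = +4.62 V, n = 1.
log K = nE°cell / 0.0592 = (1)(+4.62) / 0.0592 = 78.0.

78.0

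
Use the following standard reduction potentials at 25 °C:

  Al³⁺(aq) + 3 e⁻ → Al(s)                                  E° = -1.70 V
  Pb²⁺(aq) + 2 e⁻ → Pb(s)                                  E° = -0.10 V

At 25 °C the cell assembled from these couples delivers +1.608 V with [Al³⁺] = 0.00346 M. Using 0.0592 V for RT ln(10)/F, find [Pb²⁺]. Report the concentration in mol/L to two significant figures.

0.043 M

Pb²⁺/Pb is the cathode, Al³⁺/Al the anode: E°cell = +1.60 V, n = 6.
Overall reaction: 3 Pb²⁺(aq) + 2 Al(s) → 3 Pb(s) + 2 Al³⁺(aq); Q = [Al³⁺]^2/[Pb²⁺]^3.
From E = E° − (0.0592/n) log Q: log Q = (E° − E)·n/0.0592 = (+1.60 − (+1.608))·6/0.0592 = -0.8108.
So 3·log[Pb²⁺] = 2·log(0.00346) − log Q = -4.9218 − (-0.8108) = -4.1110; log[Pb²⁺] = -4.1110 / 3 = -1.3703; [Pb²⁺] = 10^(-1.3703) ≈ 0.043 M.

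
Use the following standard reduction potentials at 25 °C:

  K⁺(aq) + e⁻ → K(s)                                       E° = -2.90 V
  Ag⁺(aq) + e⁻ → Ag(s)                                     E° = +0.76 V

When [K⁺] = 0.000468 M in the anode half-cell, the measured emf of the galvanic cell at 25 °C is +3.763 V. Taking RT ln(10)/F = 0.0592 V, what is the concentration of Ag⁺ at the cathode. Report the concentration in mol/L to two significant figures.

0.026 M

Ag⁺/Ag is the cathode, K⁺/K the anode: E°cell = +3.66 V, n = 1.
Overall reaction: Ag⁺(aq) + K(s) → Ag(s) + K⁺(aq); Q = [K⁺]^1/[Ag⁺]^1.
From E = E° − (0.0592/n) log Q: log Q = (E° − E)·n/0.0592 = (+3.66 − (+3.763))·1/0.0592 = -1.7399.
So 1·log[Ag⁺] = 1·log(0.000468) − log Q = -3.3298 − (-1.7399) = -1.5899; [Ag⁺] = 10^(-1.5899) ≈ 0.026 M.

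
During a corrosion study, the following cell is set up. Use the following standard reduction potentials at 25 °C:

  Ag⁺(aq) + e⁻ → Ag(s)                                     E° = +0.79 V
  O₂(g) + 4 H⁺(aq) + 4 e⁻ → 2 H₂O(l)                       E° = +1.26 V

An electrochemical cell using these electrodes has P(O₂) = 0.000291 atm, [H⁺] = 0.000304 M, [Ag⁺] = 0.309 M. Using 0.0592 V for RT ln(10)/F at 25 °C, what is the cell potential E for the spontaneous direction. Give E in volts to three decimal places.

O₂/H₂O is the cathode (higher E°), Ag⁺/Ag the anode: E°cell = +1.26 − (+0.79) = +0.47 V, n = 4.
Overall: O₂(g) + 4 H⁺(aq) + 4 Ag(s) → 2 H₂O(l) + 4 Ag⁺(aq)
Q = [Ag⁺]^4 / (P(O₂)·[H⁺]^4); log Q = 15.564.
E = E° − (0.0592/n) log Q = +0.47 − (0.0592/4)(15.564) = +0.240 V.

+0.240 V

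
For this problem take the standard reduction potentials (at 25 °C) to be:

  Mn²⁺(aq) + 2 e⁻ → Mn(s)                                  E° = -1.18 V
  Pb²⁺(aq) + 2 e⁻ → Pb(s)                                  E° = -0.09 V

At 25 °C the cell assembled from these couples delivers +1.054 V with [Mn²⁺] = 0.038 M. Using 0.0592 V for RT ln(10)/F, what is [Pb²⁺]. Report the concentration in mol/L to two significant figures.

Pb²⁺/Pb is the cathode, Mn²⁺/Mn the anode: E°cell = +1.09 V, n = 2.
Overall reaction: Pb²⁺(aq) + Mn(s) → Pb(s) + Mn²⁺(aq); Q = [Mn²⁺]^1/[Pb²⁺]^1.
From E = E° − (0.0592/n) log Q: log Q = (E° − E)·n/0.0592 = (+1.09 − (+1.054))·2/0.0592 = 1.2162.
So 1·log[Pb²⁺] = 1·log(0.038) − log Q = -1.4202 − (1.2162) = -2.6364; [Pb²⁺] = 10^(-2.6364) ≈ 0.0023 M.

0.0023 M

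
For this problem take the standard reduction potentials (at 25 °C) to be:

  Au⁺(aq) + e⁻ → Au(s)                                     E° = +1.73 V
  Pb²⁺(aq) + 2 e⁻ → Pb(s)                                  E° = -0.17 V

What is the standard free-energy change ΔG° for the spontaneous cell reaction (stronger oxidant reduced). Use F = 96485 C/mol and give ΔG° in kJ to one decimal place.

-366.6 kJ

Au⁺/Au (E° = +1.73 V) is the cathode; Pb²⁺/Pb (E° = -0.17 V) is the anode, so E°cell = +1.90 V.
Balancing electrons gives n = 2 (lcm of 1 and 2).
ΔG° = −nFE° = −(2)(96485)(+1.90) = -366,643 J = -366.6 kJ.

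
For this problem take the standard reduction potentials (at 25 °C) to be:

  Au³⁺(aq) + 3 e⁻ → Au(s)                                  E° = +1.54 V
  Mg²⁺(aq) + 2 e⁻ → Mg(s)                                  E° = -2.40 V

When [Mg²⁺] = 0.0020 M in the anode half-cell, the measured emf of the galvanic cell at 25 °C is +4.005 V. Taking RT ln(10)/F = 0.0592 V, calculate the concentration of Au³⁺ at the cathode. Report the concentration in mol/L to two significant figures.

Au³⁺/Au is the cathode, Mg²⁺/Mg the anode: E°cell = +3.94 V, n = 6.
Overall reaction: 2 Au³⁺(aq) + 3 Mg(s) → 2 Au(s) + 3 Mg²⁺(aq); Q = [Mg²⁺]^3/[Au³⁺]^2.
From E = E° − (0.0592/n) log Q: log Q = (E° − E)·n/0.0592 = (+3.94 − (+4.005))·6/0.0592 = -6.5878.
So 2·log[Au³⁺] = 3·log(0.002) − log Q = -8.0969 − (-6.5878) = -1.5091; log[Au³⁺] = -1.5091 / 2 = -0.7546; [Au³⁺] = 10^(-0.7546) ≈ 0.18 M.

0.18 M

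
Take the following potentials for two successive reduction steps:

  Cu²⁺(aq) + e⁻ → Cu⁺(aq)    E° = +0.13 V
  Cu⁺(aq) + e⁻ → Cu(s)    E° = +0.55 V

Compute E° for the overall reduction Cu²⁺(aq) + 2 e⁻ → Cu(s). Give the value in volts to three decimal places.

+0.340 V

Standard free energies of sequential steps add: ΔG°₃ = ΔG°₁ + ΔG°₂, so n₃E°₃ = n₁E°₁ + n₂E°₂.
E°₃ = (1×+0.13 + 1×+0.55) / 2 = (+0.680) / 2 = +0.340 V.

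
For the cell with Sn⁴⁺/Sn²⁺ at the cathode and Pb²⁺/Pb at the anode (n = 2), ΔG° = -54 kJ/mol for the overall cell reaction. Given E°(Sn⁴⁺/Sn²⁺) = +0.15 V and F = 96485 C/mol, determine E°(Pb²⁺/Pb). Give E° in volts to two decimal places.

-0.13 V

E°cell = −ΔG°/(nF) = −(-54×10³)/((2)(96485)) = +0.280 V.
Since Sn⁴⁺/Sn²⁺ is the cathode and Pb²⁺/Pb the anode, E°cell = E°(Sn⁴⁺/Sn²⁺) − E°(Pb²⁺/Pb).
So E°(Pb²⁺/Pb) = E°(Sn⁴⁺/Sn²⁺) − E°cell = (+0.15) − (+0.280) = -0.13 V.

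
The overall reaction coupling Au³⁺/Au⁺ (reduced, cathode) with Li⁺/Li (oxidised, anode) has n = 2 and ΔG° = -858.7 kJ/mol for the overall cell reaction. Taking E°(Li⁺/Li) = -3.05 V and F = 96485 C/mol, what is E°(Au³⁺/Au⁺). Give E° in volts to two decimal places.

+1.40 V

E°cell = −ΔG°/(nF) = −(-858.7×10³)/((2)(96485)) = +4.450 V.
Since Au³⁺/Au⁺ is the cathode and Li⁺/Li the anode, E°cell = E°(Au³⁺/Au⁺) − E°(Li⁺/Li).
So E°(Au³⁺/Au⁺) = E°cell + E°(Li⁺/Li) = +4.450 + (-3.05) = +1.40 V.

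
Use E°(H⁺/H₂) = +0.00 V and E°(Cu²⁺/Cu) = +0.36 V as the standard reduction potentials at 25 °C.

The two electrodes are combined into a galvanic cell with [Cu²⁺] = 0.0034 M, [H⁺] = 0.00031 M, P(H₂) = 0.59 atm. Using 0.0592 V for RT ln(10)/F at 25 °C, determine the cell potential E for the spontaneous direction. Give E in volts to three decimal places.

Cu²⁺/Cu is the cathode (higher E°), H⁺/H₂ the anode: E°cell = +0.36 − (+0.00) = +0.36 V, n = 2.
Overall: Cu²⁺(aq) + H₂(g) → Cu(s) + 2 H⁺(aq)
Q = [H⁺]^2 / ([Cu²⁺]·P(H₂)); log Q = -4.320.
E = E° − (0.0592/n) log Q = +0.36 − (0.0592/2)(-4.320) = +0.488 V.

+0.488 V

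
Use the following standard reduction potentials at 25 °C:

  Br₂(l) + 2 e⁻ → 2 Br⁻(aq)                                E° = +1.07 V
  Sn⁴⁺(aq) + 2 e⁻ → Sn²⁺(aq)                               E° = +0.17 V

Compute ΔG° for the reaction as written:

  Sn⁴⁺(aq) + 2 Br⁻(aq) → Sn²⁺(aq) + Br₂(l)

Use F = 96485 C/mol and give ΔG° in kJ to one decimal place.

As written, Sn⁴⁺/Sn²⁺ is reduced (cathode) and Br₂/Br⁻ is oxidised (anode), so E°cell = (+0.17) − (+1.07) = -0.90 V.
Balancing electrons gives n = 2.
ΔG° = −nFE° = −(2)(96485)(-0.90) = 173,673 J = +173.7 kJ.

+173.7 kJ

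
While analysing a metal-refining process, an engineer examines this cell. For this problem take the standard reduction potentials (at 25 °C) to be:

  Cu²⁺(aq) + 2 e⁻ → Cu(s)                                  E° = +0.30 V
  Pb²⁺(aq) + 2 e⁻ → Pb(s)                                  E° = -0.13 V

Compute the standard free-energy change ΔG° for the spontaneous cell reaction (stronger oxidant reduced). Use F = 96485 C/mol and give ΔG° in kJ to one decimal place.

-83.0 kJ

Cu²⁺/Cu (E° = +0.30 V) is the cathode; Pb²⁺/Pb (E° = -0.13 V) is the anode, so E°cell = +0.43 V.
Balancing electrons gives n = 2 (lcm of 2 and 2).
ΔG° = −nFE° = −(2)(96485)(+0.43) = -82,977 J = -83.0 kJ.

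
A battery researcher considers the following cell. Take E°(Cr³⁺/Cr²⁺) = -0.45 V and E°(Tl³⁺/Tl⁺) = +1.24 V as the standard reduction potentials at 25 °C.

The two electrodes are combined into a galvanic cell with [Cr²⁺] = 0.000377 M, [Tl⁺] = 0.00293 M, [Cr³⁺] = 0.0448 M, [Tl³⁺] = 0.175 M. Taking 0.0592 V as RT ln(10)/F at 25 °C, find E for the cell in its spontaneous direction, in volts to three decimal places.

+1.620 V

Tl³⁺/Tl⁺ is the cathode (higher E°), Cr³⁺/Cr²⁺ the anode: E°cell = +1.24 − (-0.45) = +1.69 V, n = 2.
Overall: Tl³⁺(aq) + 2 Cr²⁺(aq) → Tl⁺(aq) + 2 Cr³⁺(aq)
Q = [Tl⁺]·[Cr³⁺]^2 / ([Tl³⁺]·[Cr²⁺]^2); log Q = 2.374.
E = E° − (0.0592/n) log Q = +1.69 − (0.0592/2)(2.374) = +1.620 V.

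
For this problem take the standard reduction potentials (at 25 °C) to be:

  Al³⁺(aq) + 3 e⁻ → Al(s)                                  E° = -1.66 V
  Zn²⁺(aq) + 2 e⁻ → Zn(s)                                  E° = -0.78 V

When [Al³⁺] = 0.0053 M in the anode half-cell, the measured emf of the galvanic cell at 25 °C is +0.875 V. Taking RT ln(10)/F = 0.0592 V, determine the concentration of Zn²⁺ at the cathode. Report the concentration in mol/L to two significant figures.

Zn²⁺/Zn is the cathode, Al³⁺/Al the anode: E°cell = +0.88 V, n = 6.
Overall reaction: 3 Zn²⁺(aq) + 2 Al(s) → 3 Zn(s) + 2 Al³⁺(aq); Q = [Al³⁺]^2/[Zn²⁺]^3.
From E = E° − (0.0592/n) log Q: log Q = (E° − E)·n/0.0592 = (+0.88 − (+0.875))·6/0.0592 = 0.5068.
So 3·log[Zn²⁺] = 2·log(0.0053) − log Q = -4.5514 − (0.5068) = -5.0582; log[Zn²⁺] = -5.0582 / 3 = -1.6861; [Zn²⁺] = 10^(-1.6861) ≈ 0.021 M.

0.021 M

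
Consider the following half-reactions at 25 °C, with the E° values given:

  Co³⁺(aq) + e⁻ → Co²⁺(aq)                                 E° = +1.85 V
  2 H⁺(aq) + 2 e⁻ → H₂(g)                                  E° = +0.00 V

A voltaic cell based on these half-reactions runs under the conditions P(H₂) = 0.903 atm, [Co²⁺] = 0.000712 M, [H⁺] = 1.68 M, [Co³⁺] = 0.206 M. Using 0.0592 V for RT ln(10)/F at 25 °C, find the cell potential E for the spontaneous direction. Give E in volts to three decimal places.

+1.981 V

Co³⁺/Co²⁺ is the cathode (higher E°), H⁺/H₂ the anode: E°cell = +1.85 − (+0.00) = +1.85 V, n = 2.
Overall: 2 Co³⁺(aq) + H₂(g) → 2 Co²⁺(aq) + 2 H⁺(aq)
Q = [Co²⁺]^2·[H⁺]^2 / ([Co³⁺]^2·P(H₂)); log Q = -4.428.
E = E° − (0.0592/n) log Q = +1.85 − (0.0592/2)(-4.428) = +1.981 V.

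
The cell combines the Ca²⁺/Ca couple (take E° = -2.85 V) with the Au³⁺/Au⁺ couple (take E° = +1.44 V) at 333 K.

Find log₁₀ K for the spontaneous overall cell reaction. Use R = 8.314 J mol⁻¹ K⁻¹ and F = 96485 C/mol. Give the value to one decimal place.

129.9

Cathode: Au³⁺/Au⁺; anode: Ca²⁺/Ca. E°cell = (+1.44) − (-2.85) = +4.29 V, with n = 2.
ΔG° = −nFE° = −RT ln K, so ln K = nFE°/(RT) = (2)(96485)(+4.29) / ((8.314)(333)) = 299.015.
log₁₀ K = 299.015 / ln 10 = 129.9.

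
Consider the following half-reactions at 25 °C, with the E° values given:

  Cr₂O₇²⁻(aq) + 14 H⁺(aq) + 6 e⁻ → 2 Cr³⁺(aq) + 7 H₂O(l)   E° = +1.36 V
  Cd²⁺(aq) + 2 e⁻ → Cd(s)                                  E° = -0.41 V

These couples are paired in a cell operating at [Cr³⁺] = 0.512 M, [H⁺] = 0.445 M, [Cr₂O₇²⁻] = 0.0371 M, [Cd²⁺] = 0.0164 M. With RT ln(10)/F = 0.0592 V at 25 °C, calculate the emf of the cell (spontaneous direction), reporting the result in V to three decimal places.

+1.766 V

Cr₂O₇²⁻/Cr³⁺ is the cathode (higher E°), Cd²⁺/Cd the anode: E°cell = +1.36 − (-0.41) = +1.77 V, n = 6.
Overall: Cr₂O₇²⁻(aq) + 14 H⁺(aq) + 3 Cd(s) → 2 Cr³⁺(aq) + 7 H₂O(l) + 3 Cd²⁺(aq)
Q = [Cr³⁺]^2·[Cd²⁺]^3 / ([Cr₂O₇²⁻]·[H⁺]^14); log Q = 0.417.
E = E° − (0.0592/n) log Q = +1.77 − (0.0592/6)(0.417) = +1.766 V.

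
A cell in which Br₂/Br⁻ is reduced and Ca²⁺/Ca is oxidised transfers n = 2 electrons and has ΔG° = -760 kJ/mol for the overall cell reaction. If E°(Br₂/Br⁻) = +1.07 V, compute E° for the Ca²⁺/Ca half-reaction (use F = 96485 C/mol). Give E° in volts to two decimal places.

E°cell = −ΔG°/(nF) = −(-760×10³)/((2)(96485)) = +3.938 V.
Since Br₂/Br⁻ is the cathode and Ca²⁺/Ca the anode, E°cell = E°(Br₂/Br⁻) − E°(Ca²⁺/Ca).
So E°(Ca²⁺/Ca) = E°(Br₂/Br⁻) − E°cell = (+1.07) − (+3.938) = -2.87 V.

-2.87 V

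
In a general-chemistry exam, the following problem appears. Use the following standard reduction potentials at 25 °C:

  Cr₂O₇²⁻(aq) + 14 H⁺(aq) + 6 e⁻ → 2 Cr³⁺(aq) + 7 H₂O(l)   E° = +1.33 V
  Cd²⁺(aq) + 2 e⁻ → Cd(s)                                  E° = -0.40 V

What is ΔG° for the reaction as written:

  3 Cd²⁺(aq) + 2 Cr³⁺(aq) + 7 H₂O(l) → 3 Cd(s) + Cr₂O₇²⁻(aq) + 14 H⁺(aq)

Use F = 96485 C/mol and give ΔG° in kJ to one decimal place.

+1001.5 kJ

As written, Cd²⁺/Cd is reduced (cathode) and Cr₂O₇²⁻/Cr³⁺ is oxidised (anode), so E°cell = (-0.40) − (+1.33) = -1.73 V.
Balancing electrons gives n = 6.
ΔG° = −nFE° = −(6)(96485)(-1.73) = 1,001,514 J = +1001.5 kJ.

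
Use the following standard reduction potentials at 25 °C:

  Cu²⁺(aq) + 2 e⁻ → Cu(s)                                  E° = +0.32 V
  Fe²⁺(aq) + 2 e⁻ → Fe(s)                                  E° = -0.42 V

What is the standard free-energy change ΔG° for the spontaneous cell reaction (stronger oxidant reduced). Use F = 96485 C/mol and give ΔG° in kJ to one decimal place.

-142.8 kJ

Cu²⁺/Cu (E° = +0.32 V) is the cathode; Fe²⁺/Fe (E° = -0.42 V) is the anode, so E°cell = +0.74 V.
Balancing electrons gives n = 2 (lcm of 2 and 2).
ΔG° = −nFE° = −(2)(96485)(+0.74) = -142,798 J = -142.8 kJ.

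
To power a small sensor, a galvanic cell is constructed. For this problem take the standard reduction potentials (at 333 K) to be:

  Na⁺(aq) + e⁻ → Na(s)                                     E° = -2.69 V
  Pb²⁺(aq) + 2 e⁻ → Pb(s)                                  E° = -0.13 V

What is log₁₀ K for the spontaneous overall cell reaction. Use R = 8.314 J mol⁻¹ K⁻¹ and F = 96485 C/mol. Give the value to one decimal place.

Cathode: Pb²⁺/Pb; anode: Na⁺/Na. E°cell = (-0.13) − (-2.69) = +2.56 V, with n = 2.
ΔG° = −nFE° = −RT ln K, so ln K = nFE°/(RT) = (2)(96485)(+2.56) / ((8.314)(333)) = 178.433.
log₁₀ K = 178.433 / ln 10 = 77.5.

77.5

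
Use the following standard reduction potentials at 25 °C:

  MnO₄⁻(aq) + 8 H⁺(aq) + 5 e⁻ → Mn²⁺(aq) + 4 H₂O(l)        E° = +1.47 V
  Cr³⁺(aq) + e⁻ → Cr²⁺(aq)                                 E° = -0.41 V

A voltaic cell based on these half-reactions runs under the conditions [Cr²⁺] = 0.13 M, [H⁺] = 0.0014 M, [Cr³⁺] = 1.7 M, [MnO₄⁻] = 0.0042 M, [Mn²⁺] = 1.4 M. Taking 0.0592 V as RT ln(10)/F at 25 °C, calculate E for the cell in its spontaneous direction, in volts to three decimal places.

MnO₄⁻/Mn²⁺ is the cathode (higher E°), Cr³⁺/Cr²⁺ the anode: E°cell = +1.47 − (-0.41) = +1.88 V, n = 5.
Overall: MnO₄⁻(aq) + 8 H⁺(aq) + 5 Cr²⁺(aq) → Mn²⁺(aq) + 4 H₂O(l) + 5 Cr³⁺(aq)
Q = [Mn²⁺]·[Cr³⁺]^5 / ([MnO₄⁻]·[H⁺]^8·[Cr²⁺]^5); log Q = 30.936.
E = E° − (0.0592/n) log Q = +1.88 − (0.0592/5)(30.936) = +1.514 V.

+1.514 V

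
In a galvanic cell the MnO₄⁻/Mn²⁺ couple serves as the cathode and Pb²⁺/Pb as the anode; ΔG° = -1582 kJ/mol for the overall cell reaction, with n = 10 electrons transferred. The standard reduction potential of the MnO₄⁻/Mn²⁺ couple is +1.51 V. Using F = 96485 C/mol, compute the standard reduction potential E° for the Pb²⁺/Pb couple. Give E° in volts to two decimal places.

-0.13 V

E°cell = −ΔG°/(nF) = −(-1582×10³)/((10)(96485)) = +1.640 V.
Since MnO₄⁻/Mn²⁺ is the cathode and Pb²⁺/Pb the anode, E°cell = E°(MnO₄⁻/Mn²⁺) − E°(Pb²⁺/Pb).
So E°(Pb²⁺/Pb) = E°(MnO₄⁻/Mn²⁺) − E°cell = (+1.51) − (+1.640) = -0.13 V.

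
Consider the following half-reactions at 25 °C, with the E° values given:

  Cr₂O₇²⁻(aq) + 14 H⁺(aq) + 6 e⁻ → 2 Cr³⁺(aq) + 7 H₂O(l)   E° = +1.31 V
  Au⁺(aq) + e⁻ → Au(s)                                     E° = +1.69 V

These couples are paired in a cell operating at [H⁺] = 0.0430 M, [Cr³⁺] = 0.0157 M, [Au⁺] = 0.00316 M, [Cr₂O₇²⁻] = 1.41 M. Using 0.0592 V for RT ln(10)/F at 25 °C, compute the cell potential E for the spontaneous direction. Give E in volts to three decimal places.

Au⁺/Au is the cathode (higher E°), Cr₂O₇²⁻/Cr³⁺ the anode: E°cell = +1.69 − (+1.31) = +0.38 V, n = 6.
Overall: 6 Au⁺(aq) + 2 Cr³⁺(aq) + 7 H₂O(l) → 6 Au(s) + Cr₂O₇²⁻(aq) + 14 H⁺(aq)
Q = [Cr₂O₇²⁻]·[H⁺]^14 / ([Au⁺]^6·[Cr³⁺]^2); log Q = -0.372.
E = E° − (0.0592/n) log Q = +0.38 − (0.0592/6)(-0.372) = +0.384 V.

+0.384 V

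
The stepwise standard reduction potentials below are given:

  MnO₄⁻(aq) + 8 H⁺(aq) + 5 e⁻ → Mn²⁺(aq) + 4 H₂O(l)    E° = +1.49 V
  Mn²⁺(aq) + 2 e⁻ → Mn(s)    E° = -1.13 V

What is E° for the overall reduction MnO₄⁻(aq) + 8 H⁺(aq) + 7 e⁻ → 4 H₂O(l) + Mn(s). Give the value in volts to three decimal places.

+0.741 V

Adding the free-energy changes (−nFE°) of the two steps gives −n₃FE°₃ = −n₁FE°₁ − n₂FE°₂.
E°₃ = (5×+1.49 + 2×-1.13) / 7 = (+5.190) / 7 = +0.741 V.
Simply averaging or adding the two E° values would be wrong; the electron-weighted sum is required.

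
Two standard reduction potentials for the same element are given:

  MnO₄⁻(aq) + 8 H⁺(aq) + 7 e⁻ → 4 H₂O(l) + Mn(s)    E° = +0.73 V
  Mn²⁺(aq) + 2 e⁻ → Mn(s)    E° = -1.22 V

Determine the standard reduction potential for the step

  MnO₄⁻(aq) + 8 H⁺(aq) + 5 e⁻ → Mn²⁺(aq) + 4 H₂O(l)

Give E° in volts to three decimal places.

+1.510 V

Sequential free energies add, so n₃E°₃ = n₁E°₁ + n₂E°₂.
With n₃ = 7, and the known step contributing 2×(-1.22) V, the unknown satisfies 5·E° = 7×(+0.73) − 2×(-1.22) = +7.550.
E° = +7.550 / 5 = +1.510 V.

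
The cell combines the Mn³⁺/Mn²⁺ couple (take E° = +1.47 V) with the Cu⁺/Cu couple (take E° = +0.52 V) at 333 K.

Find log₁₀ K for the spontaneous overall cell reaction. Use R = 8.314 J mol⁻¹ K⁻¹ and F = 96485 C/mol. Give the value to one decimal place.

14.4

Cathode: Mn³⁺/Mn²⁺; anode: Cu⁺/Cu. E°cell = (+1.47) − (+0.52) = +0.95 V, with n = 1.
ΔG° = −nFE° = −RT ln K, so ln K = nFE°/(RT) = (1)(96485)(+0.95) / ((8.314)(333)) = 33.108.
log₁₀ K = 33.108 / ln 10 = 14.4.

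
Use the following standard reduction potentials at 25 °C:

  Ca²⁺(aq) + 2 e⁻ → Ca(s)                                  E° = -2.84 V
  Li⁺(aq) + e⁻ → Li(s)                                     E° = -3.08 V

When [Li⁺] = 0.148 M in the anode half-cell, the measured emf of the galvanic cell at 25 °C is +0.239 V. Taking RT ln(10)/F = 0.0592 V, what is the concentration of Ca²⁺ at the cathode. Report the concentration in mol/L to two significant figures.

0.020 M

Ca²⁺/Ca is the cathode, Li⁺/Li the anode: E°cell = +0.24 V, n = 2.
Overall reaction: Ca²⁺(aq) + 2 Li(s) → Ca(s) + 2 Li⁺(aq); Q = [Li⁺]^2/[Ca²⁺]^1.
From E = E° − (0.0592/n) log Q: log Q = (E° − E)·n/0.0592 = (+0.24 − (+0.239))·2/0.0592 = 0.0338.
So 1·log[Ca²⁺] = 2·log(0.148) − log Q = -1.6595 − (0.0338) = -1.6933; [Ca²⁺] = 10^(-1.6933) ≈ 0.020 M.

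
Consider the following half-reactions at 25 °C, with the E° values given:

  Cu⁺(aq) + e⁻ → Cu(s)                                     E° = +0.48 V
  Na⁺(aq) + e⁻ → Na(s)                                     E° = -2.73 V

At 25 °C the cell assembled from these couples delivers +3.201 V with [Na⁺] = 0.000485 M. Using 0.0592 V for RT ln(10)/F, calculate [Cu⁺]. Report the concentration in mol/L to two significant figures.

0.00034 M

Cu⁺/Cu is the cathode, Na⁺/Na the anode: E°cell = +3.21 V, n = 1.
Overall reaction: Cu⁺(aq) + Na(s) → Cu(s) + Na⁺(aq); Q = [Na⁺]^1/[Cu⁺]^1.
From E = E° − (0.0592/n) log Q: log Q = (E° − E)·n/0.0592 = (+3.21 − (+3.201))·1/0.0592 = 0.1520.
So 1·log[Cu⁺] = 1·log(0.000485) − log Q = -3.3143 − (0.1520) = -3.4663; [Cu⁺] = 10^(-3.4663) ≈ 0.00034 M.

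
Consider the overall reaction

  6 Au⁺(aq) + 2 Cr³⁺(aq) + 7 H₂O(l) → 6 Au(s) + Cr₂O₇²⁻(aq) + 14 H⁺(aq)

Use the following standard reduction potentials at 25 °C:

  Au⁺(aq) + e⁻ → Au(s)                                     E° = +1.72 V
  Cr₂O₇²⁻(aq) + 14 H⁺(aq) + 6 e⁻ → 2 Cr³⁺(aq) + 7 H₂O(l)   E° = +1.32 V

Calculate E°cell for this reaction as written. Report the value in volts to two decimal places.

+0.40 V

The Au⁺/Au couple has the higher reduction potential, so it is the cathode; Cr₂O₇²⁻/Cr³⁺ is oxidised at the anode.
E°cell = E°(cathode) − E°(anode) = (+1.72) − (+1.32) = +0.40 V.
Since E°cell > 0, the reaction is spontaneous under standard conditions.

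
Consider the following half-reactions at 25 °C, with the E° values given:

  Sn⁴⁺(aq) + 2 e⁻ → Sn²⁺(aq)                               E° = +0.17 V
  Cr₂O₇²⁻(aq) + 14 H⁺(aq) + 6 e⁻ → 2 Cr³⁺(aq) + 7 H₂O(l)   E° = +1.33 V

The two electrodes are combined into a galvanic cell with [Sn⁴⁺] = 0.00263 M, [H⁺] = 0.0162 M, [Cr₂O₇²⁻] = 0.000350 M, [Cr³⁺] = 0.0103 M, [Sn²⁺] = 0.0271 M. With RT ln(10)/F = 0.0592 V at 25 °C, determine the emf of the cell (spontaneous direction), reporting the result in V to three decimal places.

+0.948 V

Cr₂O₇²⁻/Cr³⁺ is the cathode (higher E°), Sn⁴⁺/Sn²⁺ the anode: E°cell = +1.33 − (+0.17) = +1.16 V, n = 6.
Overall: Cr₂O₇²⁻(aq) + 14 H⁺(aq) + 3 Sn²⁺(aq) → 2 Cr³⁺(aq) + 7 H₂O(l) + 3 Sn⁴⁺(aq)
Q = [Cr³⁺]^2·[Sn⁴⁺]^3 / ([Cr₂O₇²⁻]·[H⁺]^14·[Sn²⁺]^3); log Q = 21.509.
E = E° − (0.0592/n) log Q = +1.16 − (0.0592/6)(21.509) = +0.948 V.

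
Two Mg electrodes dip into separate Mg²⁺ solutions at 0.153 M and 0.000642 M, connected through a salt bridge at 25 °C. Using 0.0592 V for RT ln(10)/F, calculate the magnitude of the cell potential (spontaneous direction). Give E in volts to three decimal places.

+0.070 V

For a concentration cell E°cell = 0. The 0.153 M side is the cathode (reduction is favoured where [Mg²⁺] is higher).
With n = 2, E = −(0.0592/2) log([Mg²⁺]ₐₙ/[Mg²⁺]꜀ₐₜ) = −(0.0592/2) log(0.000642/0.153) = −(0.0592/2)(-2.377) = +0.070 V.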